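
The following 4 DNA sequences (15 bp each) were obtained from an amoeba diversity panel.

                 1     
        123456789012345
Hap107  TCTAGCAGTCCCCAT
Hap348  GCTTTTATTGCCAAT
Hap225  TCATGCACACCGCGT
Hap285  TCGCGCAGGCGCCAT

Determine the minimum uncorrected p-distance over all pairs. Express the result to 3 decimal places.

0.267

Pairwise Hamming distances:
  Hap107 vs Hap348: 7
  Hap107 vs Hap225: 6
  Hap107 vs Hap285: 4
  Hap348 vs Hap225: 10
  Hap348 vs Hap285: 10
  Hap225 vs Hap285: 7
The smallest is 4 mismatches, between Hap107 and Hap285; p = 4/15 = 0.267.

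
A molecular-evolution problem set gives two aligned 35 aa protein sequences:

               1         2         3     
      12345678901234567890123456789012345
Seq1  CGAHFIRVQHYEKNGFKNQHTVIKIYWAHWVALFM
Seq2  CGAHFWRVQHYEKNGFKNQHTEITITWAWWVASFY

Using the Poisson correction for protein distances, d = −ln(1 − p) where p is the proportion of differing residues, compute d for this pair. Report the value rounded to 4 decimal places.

Differing sites — 6:I/W; 22:V/E; 24:K/T; 26:Y/T; 29:H/W; 33:L/S; 35:M/Y.
p = 7/35 = 0.200000.
d = −ln(1 − 0.200000) = −ln(0.800000) = 0.2231.

0.2231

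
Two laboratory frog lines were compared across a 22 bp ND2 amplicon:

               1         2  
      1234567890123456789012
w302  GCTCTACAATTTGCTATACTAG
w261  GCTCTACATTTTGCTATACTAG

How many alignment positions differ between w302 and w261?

Differing sites — 9:A/T.
That gives 1 mismatch out of 22 aligned sites, so the Hamming distance is 1.

1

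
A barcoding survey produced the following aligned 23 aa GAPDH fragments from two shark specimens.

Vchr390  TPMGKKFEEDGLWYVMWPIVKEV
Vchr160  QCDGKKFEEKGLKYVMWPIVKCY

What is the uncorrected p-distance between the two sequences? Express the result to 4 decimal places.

Differing sites — 1:T/Q; 2:P/C; 3:M/D; 10:D/K; 13:W/K; 22:E/C; 23:V/Y.
There are 7 differences over 23 sites, so p = 7/23 = 0.3043.

0.3043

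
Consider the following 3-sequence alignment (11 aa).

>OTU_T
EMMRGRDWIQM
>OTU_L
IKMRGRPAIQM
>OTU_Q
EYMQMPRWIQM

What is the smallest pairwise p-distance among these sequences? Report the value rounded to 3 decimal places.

0.364

Pairwise Hamming distances:
  OTU_T vs OTU_L: 4
  OTU_T vs OTU_Q: 5
  OTU_L vs OTU_Q: 7
The smallest is 4 mismatches, between OTU_T and OTU_L; p = 4/11 = 0.364.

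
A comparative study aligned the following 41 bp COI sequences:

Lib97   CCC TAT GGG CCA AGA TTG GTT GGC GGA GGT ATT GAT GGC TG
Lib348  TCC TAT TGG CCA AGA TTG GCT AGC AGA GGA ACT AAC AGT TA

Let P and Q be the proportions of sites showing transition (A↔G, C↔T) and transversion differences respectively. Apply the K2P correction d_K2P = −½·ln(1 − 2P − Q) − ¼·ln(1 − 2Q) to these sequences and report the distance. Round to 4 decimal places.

Mismatches occur at site 1 (C↔T, transition), site 7 (G↔T, transversion), site 20 (T↔C, transition), site 22 (G↔A, transition), site 25 (G↔A, transition), site 30 (T↔A, transversion), site 32 (T↔C, transition), site 34 (G↔A, transition), site 36 (T↔C, transition), site 37 (G↔A, transition), site 39 (C↔T, transition), site 41 (G↔A, transition).
Of the 12 differences, 10 transitions and 2 transversions over 41 sites: P = 10/41 = 0.243902, Q = 2/41 = 0.048780.
d = −0.5·ln(0.463416) − 0.25·ln(0.902440) = −0.5·(-0.769130) − 0.25·(-0.102653) = 0.4102.

0.4102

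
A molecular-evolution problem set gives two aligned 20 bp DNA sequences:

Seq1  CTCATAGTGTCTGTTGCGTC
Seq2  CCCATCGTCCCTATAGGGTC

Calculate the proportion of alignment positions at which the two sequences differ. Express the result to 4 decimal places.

Differing sites — 2:T/C; 6:A/C; 9:G/C; 10:T/C; 13:G/A; 15:T/A; 17:C/G.
There are 7 differences over 20 sites, so p = 7/20 = 0.3500.

0.3500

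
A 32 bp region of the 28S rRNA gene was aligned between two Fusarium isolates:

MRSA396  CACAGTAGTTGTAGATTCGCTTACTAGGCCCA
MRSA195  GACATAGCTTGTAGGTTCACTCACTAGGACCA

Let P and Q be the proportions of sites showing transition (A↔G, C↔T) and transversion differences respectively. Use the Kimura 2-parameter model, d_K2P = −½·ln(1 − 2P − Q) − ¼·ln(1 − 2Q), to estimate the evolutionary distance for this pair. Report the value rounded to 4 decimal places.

0.3543

Mismatches occur at site 1 (C/G, transversion), site 5 (G/T, transversion), site 6 (T/A, transversion), site 7 (A/G, transition), site 8 (G/C, transversion), site 15 (A/G, transition), site 19 (G/A, transition), site 22 (T/C, transition), site 29 (C/A, transversion).
Of the 9 differences, 4 transitions and 5 transversions over 32 sites: P = 4/32 = 0.125000, Q = 5/32 = 0.156250.
d = −0.5·ln(0.593750) − 0.25·ln(0.687500) = −0.5·(-0.521297) − 0.25·(-0.374693) = 0.3543.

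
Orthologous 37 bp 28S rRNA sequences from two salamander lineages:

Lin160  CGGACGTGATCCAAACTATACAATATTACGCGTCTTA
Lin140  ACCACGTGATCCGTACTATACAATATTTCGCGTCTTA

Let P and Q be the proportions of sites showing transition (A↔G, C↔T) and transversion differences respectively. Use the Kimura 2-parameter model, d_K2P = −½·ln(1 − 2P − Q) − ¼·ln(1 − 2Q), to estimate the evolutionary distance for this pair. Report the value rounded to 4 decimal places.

The sequences differ at positions 1 (C/A, transversion), 2 (G/C, transversion), 3 (G/C, transversion), 13 (A/G, transition), 14 (A/T, transversion), 28 (A/T, transversion).
Of the 6 differences, 1 transition and 5 transversions over 37 sites: P = 1/37 = 0.027027, Q = 5/37 = 0.135135.
d = −0.5·ln(0.810811) − 0.25·ln(0.729730) = −0.5·(-0.209720) − 0.25·(-0.315081) = 0.1836.

0.1836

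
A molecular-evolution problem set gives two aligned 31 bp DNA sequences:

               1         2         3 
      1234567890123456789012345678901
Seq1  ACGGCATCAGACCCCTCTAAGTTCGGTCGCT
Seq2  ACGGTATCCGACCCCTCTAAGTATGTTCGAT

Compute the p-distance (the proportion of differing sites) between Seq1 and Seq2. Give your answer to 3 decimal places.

0.194

Mismatches occur at site 5 (C→T), site 9 (A→C), site 23 (T→A), site 24 (C→T), site 26 (G→T), site 30 (C→A).
There are 6 differences over 31 sites, so p = 6/31 = 0.194.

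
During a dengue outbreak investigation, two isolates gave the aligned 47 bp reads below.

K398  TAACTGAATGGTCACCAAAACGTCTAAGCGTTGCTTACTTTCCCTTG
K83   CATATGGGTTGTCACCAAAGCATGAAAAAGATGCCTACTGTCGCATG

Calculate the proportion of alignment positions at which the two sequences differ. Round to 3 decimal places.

Mismatches occur at site 1 (T↔C), site 3 (A↔T), site 4 (C↔A), site 7 (A↔G), site 8 (A↔G), site 10 (G↔T), site 20 (A↔G), site 22 (G↔A), site 24 (C↔G), site 25 (T↔A), site 28 (G↔A), site 29 (C↔A), site 31 (T↔A), site 35 (T↔C), site 40 (T↔G), site 43 (C↔G), site 45 (T↔A).
There are 17 differences over 47 sites, so p = 17/47 = 0.362.

0.362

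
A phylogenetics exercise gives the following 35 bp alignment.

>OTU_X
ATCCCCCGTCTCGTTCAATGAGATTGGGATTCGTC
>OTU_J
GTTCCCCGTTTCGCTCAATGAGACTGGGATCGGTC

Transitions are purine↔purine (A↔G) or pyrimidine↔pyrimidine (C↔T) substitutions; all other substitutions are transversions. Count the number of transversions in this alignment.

The sequences differ at positions 1 (A/G, transition), 3 (C/T, transition), 10 (C/T, transition), 14 (T/C, transition), 24 (T/C, transition), 31 (T/C, transition), 32 (C/G, transversion).
Of the 7 differences, 6 transitions and 1 transversion, so the answer is 1.

1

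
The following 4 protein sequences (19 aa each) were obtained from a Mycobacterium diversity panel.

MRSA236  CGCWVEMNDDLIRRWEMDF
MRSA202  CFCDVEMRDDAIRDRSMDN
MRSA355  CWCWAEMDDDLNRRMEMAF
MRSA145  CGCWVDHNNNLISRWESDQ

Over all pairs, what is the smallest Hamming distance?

6

Pairwise Hamming distances:
  MRSA236 vs MRSA202: 8
  MRSA236 vs MRSA355: 6
  MRSA236 vs MRSA145: 7
  MRSA202 vs MRSA355: 11
  MRSA202 vs MRSA145: 14
  MRSA355 vs MRSA145: 13
The smallest is 6, between MRSA236 and MRSA355.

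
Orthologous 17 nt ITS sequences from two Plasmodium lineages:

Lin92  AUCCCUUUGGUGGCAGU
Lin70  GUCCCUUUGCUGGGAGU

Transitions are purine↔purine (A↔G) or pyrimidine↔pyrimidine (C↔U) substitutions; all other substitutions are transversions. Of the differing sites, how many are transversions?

The sequences differ at positions 1 (A/G, transition), 10 (G/C, transversion), 14 (C/G, transversion).
Of the 3 differences, 1 transition and 2 transversions, so the answer is 2.

2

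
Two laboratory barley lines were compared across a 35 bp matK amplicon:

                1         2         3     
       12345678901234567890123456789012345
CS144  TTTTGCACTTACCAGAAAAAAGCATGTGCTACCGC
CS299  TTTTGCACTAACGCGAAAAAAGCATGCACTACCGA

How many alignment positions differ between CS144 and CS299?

6

The sequences differ at positions 10 (T/A), 13 (C/G), 14 (A/C), 27 (T/C), 28 (G/A), 35 (C/A).
That gives 6 mismatches out of 35 aligned sites, so the Hamming distance is 6.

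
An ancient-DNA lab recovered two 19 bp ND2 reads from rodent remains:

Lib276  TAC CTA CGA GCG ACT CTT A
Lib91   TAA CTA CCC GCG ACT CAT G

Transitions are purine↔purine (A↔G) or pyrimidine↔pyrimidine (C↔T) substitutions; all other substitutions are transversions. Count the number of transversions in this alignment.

Differing sites — 3:C/A (Tv); 8:G/C (Tv); 9:A/C (Tv); 17:T/A (Tv); 19:A/G (Ti).
Of the 5 differences, 1 transition and 4 transversions, so the answer is 4.

4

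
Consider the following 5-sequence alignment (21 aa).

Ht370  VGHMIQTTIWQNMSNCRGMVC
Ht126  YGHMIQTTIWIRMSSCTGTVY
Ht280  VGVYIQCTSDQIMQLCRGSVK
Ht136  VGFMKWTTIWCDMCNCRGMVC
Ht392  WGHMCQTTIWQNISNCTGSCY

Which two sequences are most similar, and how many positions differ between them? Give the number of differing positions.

Pairwise Hamming distances:
  Ht370 vs Ht126: 7
  Ht370 vs Ht280: 10
  Ht370 vs Ht136: 6
  Ht370 vs Ht392: 7
  Ht126 vs Ht280: 13
  Ht126 vs Ht136: 11
  Ht126 vs Ht392: 8
  Ht280 vs Ht136: 13
  Ht280 vs Ht392: 14
  Ht136 vs Ht392: 12
The smallest is 6, between Ht370 and Ht136.

6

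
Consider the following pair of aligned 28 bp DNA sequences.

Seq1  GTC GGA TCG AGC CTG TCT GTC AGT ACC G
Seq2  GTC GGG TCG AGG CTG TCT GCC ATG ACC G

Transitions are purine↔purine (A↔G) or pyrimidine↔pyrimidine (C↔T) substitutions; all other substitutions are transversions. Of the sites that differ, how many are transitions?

2

Differing sites — 6:A/G (Ti); 12:C/G (Tv); 20:T/C (Ti); 23:G/T (Tv); 24:T/G (Tv).
Of the 5 differences, 2 transitions and 3 transversions, so the answer is 2.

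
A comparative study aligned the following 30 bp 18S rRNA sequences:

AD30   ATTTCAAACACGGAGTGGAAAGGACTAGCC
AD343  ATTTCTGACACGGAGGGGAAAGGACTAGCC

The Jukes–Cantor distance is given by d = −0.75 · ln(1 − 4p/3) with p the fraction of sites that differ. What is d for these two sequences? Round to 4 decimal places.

0.1073

Differing sites — 6:A/T; 7:A/G; 16:T/G.
p = 3/30 = 0.100000.
d = −0.75 · ln(1 − (4/3)·0.100000) = −0.75 · ln(0.866667) = −0.75 · (-0.143100) = 0.1073.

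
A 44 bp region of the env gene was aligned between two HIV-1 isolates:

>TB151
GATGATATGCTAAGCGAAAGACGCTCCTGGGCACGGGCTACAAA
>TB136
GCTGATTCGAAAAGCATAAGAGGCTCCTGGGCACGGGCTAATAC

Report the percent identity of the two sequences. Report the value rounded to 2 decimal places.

The sequences differ at positions 2 (A/C), 7 (A/T), 8 (T/C), 10 (C/A), 11 (T/A), 16 (G/A), 17 (A/T), 22 (C/G), 41 (C/A), 42 (A/T), 44 (A/C).
33 of the 44 sites match, so the percent identity is 33/44 × 100 = 75.00%.

75.00%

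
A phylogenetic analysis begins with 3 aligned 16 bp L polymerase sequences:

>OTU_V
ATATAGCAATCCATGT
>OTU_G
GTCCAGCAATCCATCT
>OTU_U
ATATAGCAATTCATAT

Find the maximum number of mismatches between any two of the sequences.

5

Pairwise Hamming distances:
  OTU_V vs OTU_G: 4
  OTU_V vs OTU_U: 2
  OTU_G vs OTU_U: 5
The largest is 5, between OTU_G and OTU_U.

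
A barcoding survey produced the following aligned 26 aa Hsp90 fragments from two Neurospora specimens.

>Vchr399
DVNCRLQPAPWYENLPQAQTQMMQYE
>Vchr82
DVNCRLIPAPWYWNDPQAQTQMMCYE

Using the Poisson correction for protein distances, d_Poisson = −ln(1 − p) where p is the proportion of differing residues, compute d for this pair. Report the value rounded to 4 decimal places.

The sequences differ at positions 7 (Q/I), 13 (E/W), 15 (L/D), 24 (Q/C).
p = 4/26 = 0.153846.
d = −ln(1 − 0.153846) = −ln(0.846154) = 0.1671.

0.1671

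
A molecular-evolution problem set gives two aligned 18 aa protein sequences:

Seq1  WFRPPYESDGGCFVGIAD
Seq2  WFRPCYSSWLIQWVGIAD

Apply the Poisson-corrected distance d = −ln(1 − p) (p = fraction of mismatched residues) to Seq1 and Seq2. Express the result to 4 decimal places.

0.4925

Mismatches occur at site 5 (P/C), site 7 (E/S), site 9 (D/W), site 10 (G/L), site 11 (G/I), site 12 (C/Q), site 13 (F/W).
p = 7/18 = 0.388889.
d = −ln(1 − 0.388889) = −ln(0.611111) = 0.4925.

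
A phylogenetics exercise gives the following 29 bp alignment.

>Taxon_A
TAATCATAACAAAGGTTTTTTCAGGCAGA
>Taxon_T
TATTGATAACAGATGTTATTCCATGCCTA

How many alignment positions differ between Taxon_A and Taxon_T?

9

Mismatches occur at site 3 (A/T), site 5 (C/G), site 12 (A/G), site 14 (G/T), site 18 (T/A), site 21 (T/C), site 24 (G/T), site 27 (A/C), site 28 (G/T).
That gives 9 mismatches out of 29 aligned sites, so the Hamming distance is 9.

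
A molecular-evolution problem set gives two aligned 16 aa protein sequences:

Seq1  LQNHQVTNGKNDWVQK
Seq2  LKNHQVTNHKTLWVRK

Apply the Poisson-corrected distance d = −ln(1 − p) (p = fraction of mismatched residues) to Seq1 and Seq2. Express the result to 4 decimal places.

0.3747

Mismatches occur at site 2 (Q/K), site 9 (G/H), site 11 (N/T), site 12 (D/L), site 15 (Q/R).
p = 5/16 = 0.312500.
d = −ln(1 − 0.312500) = −ln(0.687500) = 0.3747.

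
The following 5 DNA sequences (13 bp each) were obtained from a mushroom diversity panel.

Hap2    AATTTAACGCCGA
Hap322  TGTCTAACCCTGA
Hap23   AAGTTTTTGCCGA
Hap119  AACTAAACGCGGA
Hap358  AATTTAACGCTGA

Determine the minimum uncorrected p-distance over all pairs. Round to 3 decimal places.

0.077

Pairwise Hamming distances:
  Hap2 vs Hap322: 5
  Hap2 vs Hap23: 4
  Hap2 vs Hap119: 3
  Hap2 vs Hap358: 1
  Hap322 vs Hap23: 9
  Hap322 vs Hap119: 7
  Hap322 vs Hap358: 4
  Hap23 vs Hap119: 6
  Hap23 vs Hap358: 5
  Hap119 vs Hap358: 3
The smallest is 1 mismatch, between Hap2 and Hap358; p = 1/13 = 0.077.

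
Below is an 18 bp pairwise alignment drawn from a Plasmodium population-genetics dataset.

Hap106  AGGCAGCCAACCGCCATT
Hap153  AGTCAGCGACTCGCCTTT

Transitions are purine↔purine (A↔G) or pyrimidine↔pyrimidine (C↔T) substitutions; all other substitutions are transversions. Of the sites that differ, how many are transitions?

Mismatches occur at site 3 (G/T, transversion), site 8 (C/G, transversion), site 10 (A/C, transversion), site 11 (C/T, transition), site 16 (A/T, transversion).
Of the 5 differences, 1 transition and 4 transversions, so the answer is 1.

1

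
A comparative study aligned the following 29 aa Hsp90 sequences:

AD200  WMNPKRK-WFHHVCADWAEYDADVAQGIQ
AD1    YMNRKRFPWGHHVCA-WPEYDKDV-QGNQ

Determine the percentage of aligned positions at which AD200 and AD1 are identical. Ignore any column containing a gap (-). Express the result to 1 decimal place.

73.1%

Excluding the 3 gap columns leaves 26 comparable sites.
The sequences differ at positions 1 (W/Y), 4 (P/R), 7 (K/F), 10 (F/G), 18 (A/P), 22 (A/K), 28 (I/N).
19 of the 26 comparable sites match, so the percent identity is 19/26 × 100 = 73.1%.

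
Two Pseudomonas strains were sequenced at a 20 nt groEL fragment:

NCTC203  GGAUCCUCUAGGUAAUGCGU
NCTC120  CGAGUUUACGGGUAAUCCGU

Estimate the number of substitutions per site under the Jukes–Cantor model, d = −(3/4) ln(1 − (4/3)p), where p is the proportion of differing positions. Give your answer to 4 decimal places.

0.5716

The sequences differ at positions 1 (G/C), 4 (U/G), 5 (C/U), 6 (C/U), 8 (C/A), 9 (U/C), 10 (A/G), 17 (G/C).
p = 8/20 = 0.400000.
d = −0.75 · ln(1 − (4/3)·0.400000) = −0.75 · ln(0.466667) = −0.75 · (-0.762139) = 0.5716.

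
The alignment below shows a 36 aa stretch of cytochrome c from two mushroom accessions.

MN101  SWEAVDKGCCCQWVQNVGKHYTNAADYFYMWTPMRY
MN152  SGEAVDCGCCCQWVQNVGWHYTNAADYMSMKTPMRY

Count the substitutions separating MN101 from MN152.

6

Mismatches occur at site 2 (W↔G), site 7 (K↔C), site 19 (K↔W), site 28 (F↔M), site 29 (Y↔S), site 31 (W↔K).
That gives 6 mismatches out of 36 aligned sites, so the Hamming distance is 6.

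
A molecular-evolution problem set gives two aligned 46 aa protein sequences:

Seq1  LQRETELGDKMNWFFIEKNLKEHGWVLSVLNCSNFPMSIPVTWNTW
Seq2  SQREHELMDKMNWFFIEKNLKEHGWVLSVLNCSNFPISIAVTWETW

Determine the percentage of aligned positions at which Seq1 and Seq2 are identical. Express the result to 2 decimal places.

The sequences differ at positions 1 (L/S), 5 (T/H), 8 (G/M), 37 (M/I), 40 (P/A), 44 (N/E).
40 of the 46 sites match, so the percent identity is 40/46 × 100 = 86.96%.

86.96%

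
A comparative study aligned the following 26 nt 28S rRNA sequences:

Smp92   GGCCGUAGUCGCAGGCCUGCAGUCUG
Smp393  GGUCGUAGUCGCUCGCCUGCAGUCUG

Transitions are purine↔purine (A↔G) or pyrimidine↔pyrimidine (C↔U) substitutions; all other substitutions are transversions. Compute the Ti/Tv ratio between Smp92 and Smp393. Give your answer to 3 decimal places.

0.500

Mismatches occur at site 3 (C→U, transition), site 13 (A→U, transversion), site 14 (G→C, transversion).
Of the 3 differences, 1 transition and 2 transversions, so Ti/Tv = 1/2 = 0.500.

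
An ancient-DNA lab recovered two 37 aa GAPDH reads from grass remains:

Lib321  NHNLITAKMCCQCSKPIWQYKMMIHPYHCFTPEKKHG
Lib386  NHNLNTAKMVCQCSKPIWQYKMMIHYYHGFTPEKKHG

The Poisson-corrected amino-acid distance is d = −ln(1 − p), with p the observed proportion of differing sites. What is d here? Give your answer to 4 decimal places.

Mismatches occur at site 5 (I↔N), site 10 (C↔V), site 26 (P↔Y), site 29 (C↔G).
p = 4/37 = 0.108108.
d = −ln(1 − 0.108108) = −ln(0.891892) = 0.1144.

0.1144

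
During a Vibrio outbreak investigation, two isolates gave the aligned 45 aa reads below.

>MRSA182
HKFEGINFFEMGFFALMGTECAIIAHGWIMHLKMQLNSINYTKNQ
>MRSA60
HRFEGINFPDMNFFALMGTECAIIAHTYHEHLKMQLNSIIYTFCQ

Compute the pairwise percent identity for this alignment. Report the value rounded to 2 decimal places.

75.56%

Mismatches occur at site 2 (K↔R), site 9 (F↔P), site 10 (E↔D), site 12 (G↔N), site 27 (G↔T), site 28 (W↔Y), site 29 (I↔H), site 30 (M↔E), site 40 (N↔I), site 43 (K↔F), site 44 (N↔C).
34 of the 45 sites match, so the percent identity is 34/45 × 100 = 75.56%.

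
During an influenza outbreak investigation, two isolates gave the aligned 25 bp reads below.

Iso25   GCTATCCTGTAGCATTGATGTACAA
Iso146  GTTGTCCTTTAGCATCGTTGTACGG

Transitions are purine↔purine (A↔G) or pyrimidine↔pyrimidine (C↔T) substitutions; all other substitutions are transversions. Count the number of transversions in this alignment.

2

Differing sites — 2:C/T (Ti); 4:A/G (Ti); 9:G/T (Tv); 16:T/C (Ti); 18:A/T (Tv); 24:A/G (Ti); 25:A/G (Ti).
Of the 7 differences, 5 transitions and 2 transversions, so the answer is 2.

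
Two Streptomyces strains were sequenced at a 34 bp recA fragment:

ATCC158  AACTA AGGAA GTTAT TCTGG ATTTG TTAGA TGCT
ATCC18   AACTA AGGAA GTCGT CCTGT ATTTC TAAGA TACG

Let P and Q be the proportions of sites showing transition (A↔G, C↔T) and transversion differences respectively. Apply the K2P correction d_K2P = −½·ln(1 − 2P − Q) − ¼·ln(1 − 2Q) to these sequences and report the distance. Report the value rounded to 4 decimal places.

0.2847

Mismatches occur at site 13 (T↔C, transition), site 14 (A↔G, transition), site 16 (T↔C, transition), site 20 (G↔T, transversion), site 25 (G↔C, transversion), site 27 (T↔A, transversion), site 32 (G↔A, transition), site 34 (T↔G, transversion).
Of the 8 differences, 4 transitions and 4 transversions over 34 sites: P = 4/34 = 0.117647, Q = 4/34 = 0.117647.
d = −0.5·ln(0.647059) − 0.25·ln(0.764706) = −0.5·(-0.435318) − 0.25·(-0.268264) = 0.2847.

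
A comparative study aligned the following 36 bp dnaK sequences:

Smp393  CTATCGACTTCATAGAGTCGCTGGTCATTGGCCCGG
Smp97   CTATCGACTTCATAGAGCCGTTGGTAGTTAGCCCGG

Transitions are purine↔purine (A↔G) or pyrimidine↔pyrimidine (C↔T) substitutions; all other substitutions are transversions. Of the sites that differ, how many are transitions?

Mismatches occur at site 18 (T/C, transition), site 21 (C/T, transition), site 26 (C/A, transversion), site 27 (A/G, transition), site 30 (G/A, transition).
Of the 5 differences, 4 transitions and 1 transversion, so the answer is 4.

4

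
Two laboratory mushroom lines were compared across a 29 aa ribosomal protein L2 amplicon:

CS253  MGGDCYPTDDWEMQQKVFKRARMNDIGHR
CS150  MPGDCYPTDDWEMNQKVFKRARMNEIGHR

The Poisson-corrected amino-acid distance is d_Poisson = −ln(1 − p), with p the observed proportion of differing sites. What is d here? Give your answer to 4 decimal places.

The sequences differ at positions 2 (G/P), 14 (Q/N), 25 (D/E).
p = 3/29 = 0.103448.
d = −ln(1 − 0.103448) = −ln(0.896552) = 0.1092.

0.1092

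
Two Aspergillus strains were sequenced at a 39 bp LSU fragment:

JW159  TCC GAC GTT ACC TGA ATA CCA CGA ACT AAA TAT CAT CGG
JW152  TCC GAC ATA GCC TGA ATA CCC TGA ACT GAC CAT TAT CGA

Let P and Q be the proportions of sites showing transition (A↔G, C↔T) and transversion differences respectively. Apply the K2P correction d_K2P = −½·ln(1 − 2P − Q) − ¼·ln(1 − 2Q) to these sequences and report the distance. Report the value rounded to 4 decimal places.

Mismatches occur at site 7 (G/A, transition), site 9 (T/A, transversion), site 10 (A/G, transition), site 21 (A/C, transversion), site 22 (C/T, transition), site 28 (A/G, transition), site 30 (A/C, transversion), site 31 (T/C, transition), site 34 (C/T, transition), site 39 (G/A, transition).
Of the 10 differences, 7 transitions and 3 transversions over 39 sites: P = 7/39 = 0.179487, Q = 3/39 = 0.076923.
d = −0.5·ln(0.564103) − 0.25·ln(0.846154) = −0.5·(-0.572518) − 0.25·(-0.167054) = 0.3280.

0.3280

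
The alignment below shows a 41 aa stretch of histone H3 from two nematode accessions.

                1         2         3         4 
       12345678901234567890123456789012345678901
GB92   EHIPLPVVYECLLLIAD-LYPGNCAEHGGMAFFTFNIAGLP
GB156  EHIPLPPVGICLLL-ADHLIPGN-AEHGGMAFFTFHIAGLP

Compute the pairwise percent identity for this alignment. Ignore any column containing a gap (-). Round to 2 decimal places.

86.84%

Excluding the 3 gap columns leaves 38 comparable sites.
Differing sites — 7:V/P; 9:Y/G; 10:E/I; 20:Y/I; 36:N/H.
33 of the 38 comparable sites match, so the percent identity is 33/38 × 100 = 86.84%.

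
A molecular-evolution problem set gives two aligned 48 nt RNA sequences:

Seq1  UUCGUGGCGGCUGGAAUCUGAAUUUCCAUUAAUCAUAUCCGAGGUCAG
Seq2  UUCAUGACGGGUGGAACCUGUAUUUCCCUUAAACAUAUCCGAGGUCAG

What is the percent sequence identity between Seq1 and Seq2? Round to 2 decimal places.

85.42%

Differing sites — 4:G/A; 7:G/A; 11:C/G; 17:U/C; 21:A/U; 28:A/C; 33:U/A.
41 of the 48 sites match, so the percent identity is 41/48 × 100 = 85.42%.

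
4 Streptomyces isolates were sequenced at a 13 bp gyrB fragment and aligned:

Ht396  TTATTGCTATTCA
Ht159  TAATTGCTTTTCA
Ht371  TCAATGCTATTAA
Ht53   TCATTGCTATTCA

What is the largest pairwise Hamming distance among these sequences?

Pairwise Hamming distances:
  Ht396 vs Ht159: 2
  Ht396 vs Ht371: 3
  Ht396 vs Ht53: 1
  Ht159 vs Ht371: 4
  Ht159 vs Ht53: 2
  Ht371 vs Ht53: 2
The largest is 4, between Ht159 and Ht371.

4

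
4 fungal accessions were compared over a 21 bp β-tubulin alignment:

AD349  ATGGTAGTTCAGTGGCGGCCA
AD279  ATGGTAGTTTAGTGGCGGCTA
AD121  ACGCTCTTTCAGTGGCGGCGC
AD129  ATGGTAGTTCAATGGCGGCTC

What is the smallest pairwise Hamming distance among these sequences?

2

Pairwise Hamming distances:
  AD349 vs AD279: 2
  AD349 vs AD121: 6
  AD349 vs AD129: 3
  AD279 vs AD121: 7
  AD279 vs AD129: 3
  AD121 vs AD129: 6
The smallest is 2, between AD349 and AD279.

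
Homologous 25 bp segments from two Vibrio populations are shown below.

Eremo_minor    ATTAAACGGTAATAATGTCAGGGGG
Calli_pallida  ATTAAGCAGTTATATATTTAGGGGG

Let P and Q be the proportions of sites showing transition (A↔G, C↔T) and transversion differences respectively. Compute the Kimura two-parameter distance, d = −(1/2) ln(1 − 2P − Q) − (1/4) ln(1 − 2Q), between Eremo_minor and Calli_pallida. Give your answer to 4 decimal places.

Mismatches occur at site 6 (A→G, transition), site 8 (G→A, transition), site 11 (A→T, transversion), site 15 (A→T, transversion), site 16 (T→A, transversion), site 17 (G→T, transversion), site 19 (C→T, transition).
Of the 7 differences, 3 transitions and 4 transversions over 25 sites: P = 3/25 = 0.120000, Q = 4/25 = 0.160000.
d = −0.5·ln(0.600000) − 0.25·ln(0.680000) = −0.5·(-0.510826) − 0.25·(-0.385662) = 0.3518.

0.3518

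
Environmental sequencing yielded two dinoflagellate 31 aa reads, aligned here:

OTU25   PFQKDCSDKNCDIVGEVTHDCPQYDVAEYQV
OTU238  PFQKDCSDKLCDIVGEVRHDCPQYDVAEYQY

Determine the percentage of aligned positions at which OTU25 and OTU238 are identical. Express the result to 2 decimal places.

The sequences differ at positions 10 (N/L), 18 (T/R), 31 (V/Y).
28 of the 31 sites match, so the percent identity is 28/31 × 100 = 90.32%.

90.32%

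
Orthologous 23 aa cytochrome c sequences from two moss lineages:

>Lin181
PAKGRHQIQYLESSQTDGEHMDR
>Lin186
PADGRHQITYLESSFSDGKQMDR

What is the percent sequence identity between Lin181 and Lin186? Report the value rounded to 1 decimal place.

73.9%

Mismatches occur at site 3 (K↔D), site 9 (Q↔T), site 15 (Q↔F), site 16 (T↔S), site 19 (E↔K), site 20 (H↔Q).
17 of the 23 sites match, so the percent identity is 17/23 × 100 = 73.9%.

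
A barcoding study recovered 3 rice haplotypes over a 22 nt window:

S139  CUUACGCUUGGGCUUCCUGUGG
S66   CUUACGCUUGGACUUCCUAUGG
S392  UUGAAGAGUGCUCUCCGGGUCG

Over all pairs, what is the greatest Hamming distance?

12

Pairwise Hamming distances:
  S139 vs S66: 2
  S139 vs S392: 11
  S66 vs S392: 12
The largest is 12, between S66 and S392.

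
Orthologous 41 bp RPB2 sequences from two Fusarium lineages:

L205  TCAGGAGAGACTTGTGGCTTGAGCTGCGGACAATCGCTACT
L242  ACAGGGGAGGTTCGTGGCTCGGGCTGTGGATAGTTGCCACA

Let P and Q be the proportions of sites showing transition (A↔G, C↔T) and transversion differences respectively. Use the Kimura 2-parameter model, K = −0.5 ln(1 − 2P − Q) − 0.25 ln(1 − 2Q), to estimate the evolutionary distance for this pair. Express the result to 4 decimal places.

Differing sites — 1:T/A (Tv); 6:A/G (Ti); 10:A/G (Ti); 11:C/T (Ti); 13:T/C (Ti); 20:T/C (Ti); 22:A/G (Ti); 27:C/T (Ti); 31:C/T (Ti); 33:A/G (Ti); 35:C/T (Ti); 38:T/C (Ti); 41:T/A (Tv).
Of the 13 differences, 11 transitions and 2 transversions over 41 sites: P = 11/41 = 0.268293, Q = 2/41 = 0.048780.
d = −0.5·ln(0.414634) − 0.25·ln(0.902440) = −0.5·(-0.880359) − 0.25·(-0.102653) = 0.4658.

0.4658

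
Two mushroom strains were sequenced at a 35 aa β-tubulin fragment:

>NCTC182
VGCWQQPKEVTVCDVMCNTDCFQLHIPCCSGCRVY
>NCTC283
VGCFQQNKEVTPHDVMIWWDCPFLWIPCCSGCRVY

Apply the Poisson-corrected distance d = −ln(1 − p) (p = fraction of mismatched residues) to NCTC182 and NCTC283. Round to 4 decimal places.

The sequences differ at positions 4 (W/F), 7 (P/N), 12 (V/P), 13 (C/H), 17 (C/I), 18 (N/W), 19 (T/W), 22 (F/P), 23 (Q/F), 25 (H/W).
p = 10/35 = 0.285714.
d = −ln(1 − 0.285714) = −ln(0.714286) = 0.3365.

0.3365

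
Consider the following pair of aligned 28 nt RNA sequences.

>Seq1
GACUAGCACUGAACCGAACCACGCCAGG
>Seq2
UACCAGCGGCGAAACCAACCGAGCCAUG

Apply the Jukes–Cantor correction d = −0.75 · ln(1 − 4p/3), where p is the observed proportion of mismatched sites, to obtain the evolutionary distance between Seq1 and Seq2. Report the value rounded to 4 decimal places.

0.4850

Mismatches occur at site 1 (G/U), site 4 (U/C), site 8 (A/G), site 9 (C/G), site 10 (U/C), site 14 (C/A), site 16 (G/C), site 21 (A/G), site 22 (C/A), site 27 (G/U).
p = 10/28 = 0.357143.
d = −0.75 · ln(1 − (4/3)·0.357143) = −0.75 · ln(0.523809) = −0.75 · (-0.646628) = 0.4850.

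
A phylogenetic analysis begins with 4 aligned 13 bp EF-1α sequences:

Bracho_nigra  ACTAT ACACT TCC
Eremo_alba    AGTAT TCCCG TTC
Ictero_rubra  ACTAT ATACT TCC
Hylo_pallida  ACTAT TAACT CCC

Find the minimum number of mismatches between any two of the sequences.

1

Pairwise Hamming distances:
  Bracho_nigra vs Eremo_alba: 5
  Bracho_nigra vs Ictero_rubra: 1
  Bracho_nigra vs Hylo_pallida: 3
  Eremo_alba vs Ictero_rubra: 6
  Eremo_alba vs Hylo_pallida: 6
  Ictero_rubra vs Hylo_pallida: 3
The smallest is 1, between Bracho_nigra and Ictero_rubra.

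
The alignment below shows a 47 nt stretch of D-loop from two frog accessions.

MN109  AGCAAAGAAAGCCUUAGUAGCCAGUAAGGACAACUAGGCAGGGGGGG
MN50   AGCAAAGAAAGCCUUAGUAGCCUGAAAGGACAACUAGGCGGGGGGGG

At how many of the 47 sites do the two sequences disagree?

Mismatches occur at site 23 (A↔U), site 25 (U↔A), site 40 (A↔G).
That gives 3 mismatches out of 47 aligned sites, so the Hamming distance is 3.

3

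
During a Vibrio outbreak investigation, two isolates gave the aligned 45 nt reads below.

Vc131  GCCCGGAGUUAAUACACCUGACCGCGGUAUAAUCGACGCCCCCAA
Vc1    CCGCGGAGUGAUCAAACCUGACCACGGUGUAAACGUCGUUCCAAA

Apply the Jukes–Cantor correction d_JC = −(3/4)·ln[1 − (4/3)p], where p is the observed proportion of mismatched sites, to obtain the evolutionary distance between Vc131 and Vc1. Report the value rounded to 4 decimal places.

0.3648

Mismatches occur at site 1 (G↔C), site 3 (C↔G), site 10 (U↔G), site 12 (A↔U), site 13 (U↔C), site 15 (C↔A), site 24 (G↔A), site 29 (A↔G), site 33 (U↔A), site 36 (A↔U), site 39 (C↔U), site 40 (C↔U), site 43 (C↔A).
p = 13/45 = 0.288889.
d = −0.75 · ln(1 − (4/3)·0.288889) = −0.75 · ln(0.614815) = −0.75 · (-0.486434) = 0.3648.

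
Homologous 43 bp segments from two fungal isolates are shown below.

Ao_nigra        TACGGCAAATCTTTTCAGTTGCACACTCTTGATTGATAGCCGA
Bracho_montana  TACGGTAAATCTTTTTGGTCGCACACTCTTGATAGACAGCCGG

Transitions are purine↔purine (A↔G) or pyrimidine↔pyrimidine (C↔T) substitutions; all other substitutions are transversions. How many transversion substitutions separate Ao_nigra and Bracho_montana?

Differing sites — 6:C/T (Ti); 16:C/T (Ti); 17:A/G (Ti); 20:T/C (Ti); 34:T/A (Tv); 37:T/C (Ti); 43:A/G (Ti).
Of the 7 differences, 6 transitions and 1 transversion, so the answer is 1.

1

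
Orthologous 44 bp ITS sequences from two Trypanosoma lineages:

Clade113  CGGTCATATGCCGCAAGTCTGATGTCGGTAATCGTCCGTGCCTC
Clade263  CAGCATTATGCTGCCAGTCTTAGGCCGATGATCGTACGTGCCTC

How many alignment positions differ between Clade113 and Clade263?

12

Differing sites — 2:G/A; 4:T/C; 5:C/A; 6:A/T; 12:C/T; 15:A/C; 21:G/T; 23:T/G; 25:T/C; 28:G/A; 30:A/G; 36:C/A.
That gives 12 mismatches out of 44 aligned sites, so the Hamming distance is 12.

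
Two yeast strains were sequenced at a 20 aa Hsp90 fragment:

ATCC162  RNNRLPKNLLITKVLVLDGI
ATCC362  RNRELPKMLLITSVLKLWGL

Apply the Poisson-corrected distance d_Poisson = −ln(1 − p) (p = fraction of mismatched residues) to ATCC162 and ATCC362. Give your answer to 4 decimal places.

0.4308

Differing sites — 3:N/R; 4:R/E; 8:N/M; 13:K/S; 16:V/K; 18:D/W; 20:I/L.
p = 7/20 = 0.350000.
d = −ln(1 − 0.350000) = −ln(0.650000) = 0.4308.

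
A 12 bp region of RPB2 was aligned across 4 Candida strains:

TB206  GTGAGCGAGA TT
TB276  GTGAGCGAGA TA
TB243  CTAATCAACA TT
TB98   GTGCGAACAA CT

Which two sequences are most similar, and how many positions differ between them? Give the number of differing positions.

Pairwise Hamming distances:
  TB206 vs TB276: 1
  TB206 vs TB243: 5
  TB206 vs TB98: 6
  TB276 vs TB243: 6
  TB276 vs TB98: 7
  TB243 vs TB98: 8
The smallest is 1, between TB206 and TB276.

1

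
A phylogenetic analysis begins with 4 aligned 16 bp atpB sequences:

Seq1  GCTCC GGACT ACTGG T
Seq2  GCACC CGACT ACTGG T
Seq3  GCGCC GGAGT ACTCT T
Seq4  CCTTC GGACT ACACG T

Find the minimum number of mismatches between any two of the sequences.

2

Pairwise Hamming distances:
  Seq1 vs Seq2: 2
  Seq1 vs Seq3: 4
  Seq1 vs Seq4: 4
  Seq2 vs Seq3: 5
  Seq2 vs Seq4: 6
  Seq3 vs Seq4: 6
The smallest is 2, between Seq1 and Seq2.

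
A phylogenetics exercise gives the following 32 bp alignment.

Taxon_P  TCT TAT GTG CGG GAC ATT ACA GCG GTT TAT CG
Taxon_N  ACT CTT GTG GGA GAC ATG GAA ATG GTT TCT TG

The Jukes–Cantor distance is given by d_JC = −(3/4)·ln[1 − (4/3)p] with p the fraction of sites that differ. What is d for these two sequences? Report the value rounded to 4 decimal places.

The sequences differ at positions 1 (T/A), 4 (T/C), 5 (A/T), 10 (C/G), 12 (G/A), 18 (T/G), 19 (A/G), 20 (C/A), 22 (G/A), 23 (C/T), 29 (A/C), 31 (C/T).
p = 12/32 = 0.375000.
d = −0.75 · ln(1 − (4/3)·0.375000) = −0.75 · ln(0.500000) = −0.75 · (-0.693147) = 0.5199.

0.5199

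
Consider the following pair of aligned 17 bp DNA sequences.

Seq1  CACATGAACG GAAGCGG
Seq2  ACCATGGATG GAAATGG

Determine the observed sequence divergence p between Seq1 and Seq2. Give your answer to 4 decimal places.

0.3529

Differing sites — 1:C/A; 2:A/C; 7:A/G; 9:C/T; 14:G/A; 15:C/T.
There are 6 differences over 17 sites, so p = 6/17 = 0.3529.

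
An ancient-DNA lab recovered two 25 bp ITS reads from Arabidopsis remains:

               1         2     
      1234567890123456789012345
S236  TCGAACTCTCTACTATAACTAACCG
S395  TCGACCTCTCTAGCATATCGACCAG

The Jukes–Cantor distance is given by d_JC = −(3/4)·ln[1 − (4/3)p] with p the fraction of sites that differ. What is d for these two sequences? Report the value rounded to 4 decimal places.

0.3505

The sequences differ at positions 5 (A/C), 13 (C/G), 14 (T/C), 18 (A/T), 20 (T/G), 22 (A/C), 24 (C/A).
p = 7/25 = 0.280000.
d = −0.75 · ln(1 − (4/3)·0.280000) = −0.75 · ln(0.626667) = −0.75 · (-0.467340) = 0.3505.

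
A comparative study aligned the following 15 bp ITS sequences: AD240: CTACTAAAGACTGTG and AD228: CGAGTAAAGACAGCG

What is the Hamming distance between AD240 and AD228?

4

The sequences differ at positions 2 (T/G), 4 (C/G), 12 (T/A), 14 (T/C).
That gives 4 mismatches out of 15 aligned sites, so the Hamming distance is 4.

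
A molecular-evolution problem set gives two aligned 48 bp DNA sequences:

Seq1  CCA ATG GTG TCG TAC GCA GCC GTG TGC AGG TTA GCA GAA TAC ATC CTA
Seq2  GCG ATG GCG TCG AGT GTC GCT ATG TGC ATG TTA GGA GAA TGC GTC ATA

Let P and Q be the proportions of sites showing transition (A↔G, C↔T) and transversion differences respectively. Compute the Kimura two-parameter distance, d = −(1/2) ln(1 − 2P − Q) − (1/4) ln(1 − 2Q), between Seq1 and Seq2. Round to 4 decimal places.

0.4185

The sequences differ at positions 1 (C/G, transversion), 3 (A/G, transition), 8 (T/C, transition), 13 (T/A, transversion), 14 (A/G, transition), 15 (C/T, transition), 17 (C/T, transition), 18 (A/C, transversion), 21 (C/T, transition), 22 (G/A, transition), 29 (G/T, transversion), 35 (C/G, transversion), 41 (A/G, transition), 43 (A/G, transition), 46 (C/A, transversion).
Of the 15 differences, 9 transitions and 6 transversions over 48 sites: P = 9/48 = 0.187500, Q = 6/48 = 0.125000.
d = −0.5·ln(0.500000) − 0.25·ln(0.750000) = −0.5·(-0.693147) − 0.25·(-0.287682) = 0.4185.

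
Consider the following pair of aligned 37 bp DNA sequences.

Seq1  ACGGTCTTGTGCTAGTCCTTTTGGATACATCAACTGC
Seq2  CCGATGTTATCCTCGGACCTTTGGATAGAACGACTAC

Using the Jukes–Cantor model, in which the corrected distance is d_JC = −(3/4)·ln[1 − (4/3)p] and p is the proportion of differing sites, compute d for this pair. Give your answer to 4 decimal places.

0.4740

Mismatches occur at site 1 (A→C), site 4 (G→A), site 6 (C→G), site 9 (G→A), site 11 (G→C), site 14 (A→C), site 16 (T→G), site 17 (C→A), site 19 (T→C), site 28 (C→G), site 30 (T→A), site 32 (A→G), site 36 (G→A).
p = 13/37 = 0.351351.
d = −0.75 · ln(1 − (4/3)·0.351351) = −0.75 · ln(0.531532) = −0.75 · (-0.631992) = 0.4740.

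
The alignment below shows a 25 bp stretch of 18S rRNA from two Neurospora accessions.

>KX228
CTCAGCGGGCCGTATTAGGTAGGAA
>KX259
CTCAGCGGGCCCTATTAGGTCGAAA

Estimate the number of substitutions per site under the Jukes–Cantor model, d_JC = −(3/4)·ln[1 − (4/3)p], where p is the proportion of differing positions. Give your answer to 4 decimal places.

0.1308

The sequences differ at positions 12 (G/C), 21 (A/C), 23 (G/A).
p = 3/25 = 0.120000.
d = −0.75 · ln(1 − (4/3)·0.120000) = −0.75 · ln(0.840000) = −0.75 · (-0.174353) = 0.1308.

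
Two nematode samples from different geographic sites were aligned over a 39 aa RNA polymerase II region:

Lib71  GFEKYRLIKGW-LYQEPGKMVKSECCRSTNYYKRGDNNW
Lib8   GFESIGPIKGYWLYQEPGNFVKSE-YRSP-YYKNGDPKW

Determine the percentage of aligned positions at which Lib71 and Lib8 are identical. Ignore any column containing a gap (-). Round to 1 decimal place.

Excluding the 3 gap columns leaves 36 comparable sites.
Differing sites — 4:K/S; 5:Y/I; 6:R/G; 7:L/P; 11:W/Y; 19:K/N; 20:M/F; 26:C/Y; 29:T/P; 34:R/N; 37:N/P; 38:N/K.
24 of the 36 comparable sites match, so the percent identity is 24/36 × 100 = 66.7%.

66.7%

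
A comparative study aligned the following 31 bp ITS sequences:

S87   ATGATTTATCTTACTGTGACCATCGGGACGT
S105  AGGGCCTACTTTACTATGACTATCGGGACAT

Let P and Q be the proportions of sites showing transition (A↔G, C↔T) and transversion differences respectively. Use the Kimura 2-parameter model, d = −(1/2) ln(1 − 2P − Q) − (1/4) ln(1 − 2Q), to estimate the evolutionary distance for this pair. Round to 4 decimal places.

0.4141

Differing sites — 2:T/G (Tv); 4:A/G (Ti); 5:T/C (Ti); 6:T/C (Ti); 9:T/C (Ti); 10:C/T (Ti); 16:G/A (Ti); 21:C/T (Ti); 30:G/A (Ti).
Of the 9 differences, 8 transitions and 1 transversion over 31 sites: P = 8/31 = 0.258065, Q = 1/31 = 0.032258.
d = −0.5·ln(0.451612) − 0.25·ln(0.935484) = −0.5·(-0.794932) − 0.25·(-0.066691) = 0.4141.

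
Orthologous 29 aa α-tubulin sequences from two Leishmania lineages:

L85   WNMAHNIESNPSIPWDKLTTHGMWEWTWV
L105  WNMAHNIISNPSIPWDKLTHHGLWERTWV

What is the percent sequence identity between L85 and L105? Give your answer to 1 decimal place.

Differing sites — 8:E/I; 20:T/H; 23:M/L; 26:W/R.
25 of the 29 sites match, so the percent identity is 25/29 × 100 = 86.2%.

86.2%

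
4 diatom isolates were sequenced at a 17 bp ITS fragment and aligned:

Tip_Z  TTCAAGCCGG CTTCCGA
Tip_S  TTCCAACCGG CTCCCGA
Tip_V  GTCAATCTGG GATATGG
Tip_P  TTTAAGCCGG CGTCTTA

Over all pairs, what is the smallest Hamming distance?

3

Pairwise Hamming distances:
  Tip_Z vs Tip_S: 3
  Tip_Z vs Tip_V: 8
  Tip_Z vs Tip_P: 4
  Tip_S vs Tip_V: 10
  Tip_S vs Tip_P: 7
  Tip_V vs Tip_P: 9
The smallest is 3, between Tip_Z and Tip_S.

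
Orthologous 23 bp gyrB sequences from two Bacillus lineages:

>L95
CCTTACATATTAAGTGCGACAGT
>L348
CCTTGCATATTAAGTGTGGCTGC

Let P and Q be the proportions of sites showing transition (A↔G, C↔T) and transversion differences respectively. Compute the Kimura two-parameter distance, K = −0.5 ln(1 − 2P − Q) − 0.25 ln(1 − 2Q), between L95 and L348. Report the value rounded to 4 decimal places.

Mismatches occur at site 5 (A→G, transition), site 17 (C→T, transition), site 19 (A→G, transition), site 21 (A→T, transversion), site 23 (T→C, transition).
Of the 5 differences, 4 transitions and 1 transversion over 23 sites: P = 4/23 = 0.173913, Q = 1/23 = 0.043478.
d = −0.5·ln(0.608696) − 0.25·ln(0.913044) = −0.5·(-0.496436) − 0.25·(-0.090971) = 0.2710.

0.2710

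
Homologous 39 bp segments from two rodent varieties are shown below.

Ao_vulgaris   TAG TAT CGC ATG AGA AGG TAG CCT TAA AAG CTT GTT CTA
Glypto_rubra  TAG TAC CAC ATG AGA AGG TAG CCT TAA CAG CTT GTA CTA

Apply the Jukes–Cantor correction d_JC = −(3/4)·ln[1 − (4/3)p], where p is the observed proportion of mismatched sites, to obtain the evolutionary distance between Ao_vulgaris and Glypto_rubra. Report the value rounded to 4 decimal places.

0.1103

Mismatches occur at site 6 (T/C), site 8 (G/A), site 28 (A/C), site 36 (T/A).
p = 4/39 = 0.102564.
d = −0.75 · ln(1 − (4/3)·0.102564) = −0.75 · ln(0.863248) = −0.75 · (-0.147053) = 0.1103.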